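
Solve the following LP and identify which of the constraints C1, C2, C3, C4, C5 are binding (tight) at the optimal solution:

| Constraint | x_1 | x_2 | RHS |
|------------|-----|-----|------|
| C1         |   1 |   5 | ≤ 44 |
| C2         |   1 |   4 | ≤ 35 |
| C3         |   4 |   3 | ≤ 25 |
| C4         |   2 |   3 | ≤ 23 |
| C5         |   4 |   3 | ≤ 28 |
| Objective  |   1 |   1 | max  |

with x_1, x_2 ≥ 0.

At x_1 = 1, x_2 = 7, compute slack b - a·x for each constraint:
  C1: 44 − 36 = 8  (slack)
  C2: 35 − 29 = 6  (slack)
  C3: 25 − 25 = 0  (binding)
  C4: 23 − 23 = 0  (binding)
  C5: 28 − 25 = 3  (slack)

Optimal: x_1 = 1, x_2 = 7
Binding: C3, C4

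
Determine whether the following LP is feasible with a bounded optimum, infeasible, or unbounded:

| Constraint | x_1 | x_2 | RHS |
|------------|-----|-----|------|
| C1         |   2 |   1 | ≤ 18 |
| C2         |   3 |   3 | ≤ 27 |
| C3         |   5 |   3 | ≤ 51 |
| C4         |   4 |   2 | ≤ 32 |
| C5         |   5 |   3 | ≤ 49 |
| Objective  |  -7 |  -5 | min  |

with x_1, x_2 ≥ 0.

Feasible with a bounded optimal solution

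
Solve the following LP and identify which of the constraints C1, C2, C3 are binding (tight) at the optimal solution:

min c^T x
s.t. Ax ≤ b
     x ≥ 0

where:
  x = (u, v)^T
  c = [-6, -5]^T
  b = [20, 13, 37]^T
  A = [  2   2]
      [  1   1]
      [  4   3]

At u = 7, v = 3, compute slack b - a·x for each constraint:
  C1: 20 − 20 = 0  (binding)
  C2: 13 − 10 = 3  (slack)
  C3: 37 − 37 = 0  (binding)

Optimal: u = 7, v = 3
Binding: C1, C3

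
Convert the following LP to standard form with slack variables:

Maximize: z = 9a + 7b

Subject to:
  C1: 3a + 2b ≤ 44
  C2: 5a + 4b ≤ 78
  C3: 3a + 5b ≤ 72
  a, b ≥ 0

max z = 9a + 7b

s.t.
  3a + 2b + s1 = 44
  5a + 4b + s2 = 78
  3a + 5b + s3 = 72
  a, b, s1, s2, s3 ≥ 0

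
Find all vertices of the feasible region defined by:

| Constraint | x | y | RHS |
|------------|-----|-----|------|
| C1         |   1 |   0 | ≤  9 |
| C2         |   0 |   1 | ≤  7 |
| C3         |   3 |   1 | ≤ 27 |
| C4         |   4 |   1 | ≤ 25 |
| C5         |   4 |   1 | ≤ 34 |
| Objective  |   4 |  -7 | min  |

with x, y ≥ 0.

(0, 0), (6.25, 0), (4.5, 7), (0, 7)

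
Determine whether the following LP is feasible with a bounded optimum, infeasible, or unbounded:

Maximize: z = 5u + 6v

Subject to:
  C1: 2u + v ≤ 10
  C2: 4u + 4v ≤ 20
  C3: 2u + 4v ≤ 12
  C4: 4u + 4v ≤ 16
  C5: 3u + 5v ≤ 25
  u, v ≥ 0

Feasible with a bounded optimal solution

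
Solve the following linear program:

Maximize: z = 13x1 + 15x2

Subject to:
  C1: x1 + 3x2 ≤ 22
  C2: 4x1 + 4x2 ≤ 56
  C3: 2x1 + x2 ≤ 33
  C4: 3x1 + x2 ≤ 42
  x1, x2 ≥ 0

Evaluate the objective at each vertex of the feasible region:
  z(0, 0) = 0
  z(14, 0) = 182
  z(10, 4) = 190  ←
  z(0, 7.333) = 110
The maximum is at x1 = 10, x2 = 4.

x1 = 10, x2 = 4, z = 190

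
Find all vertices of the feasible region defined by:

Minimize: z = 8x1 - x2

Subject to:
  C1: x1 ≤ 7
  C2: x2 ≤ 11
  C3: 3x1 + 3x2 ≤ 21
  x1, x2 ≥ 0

(0, 0), (7, 0), (0, 7)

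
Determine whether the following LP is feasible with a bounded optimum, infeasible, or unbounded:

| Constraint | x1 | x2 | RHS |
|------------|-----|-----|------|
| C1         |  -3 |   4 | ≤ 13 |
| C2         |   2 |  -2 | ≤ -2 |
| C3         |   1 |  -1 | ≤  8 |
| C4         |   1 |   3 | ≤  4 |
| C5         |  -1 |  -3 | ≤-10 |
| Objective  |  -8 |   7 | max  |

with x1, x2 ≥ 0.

Infeasible (no feasible solution exists)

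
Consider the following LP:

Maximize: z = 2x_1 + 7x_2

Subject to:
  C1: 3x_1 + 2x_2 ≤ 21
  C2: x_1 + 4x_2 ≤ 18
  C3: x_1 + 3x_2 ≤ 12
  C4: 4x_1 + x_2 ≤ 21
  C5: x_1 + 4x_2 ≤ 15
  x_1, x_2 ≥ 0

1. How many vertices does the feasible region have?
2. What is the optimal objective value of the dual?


1. 5
2. 27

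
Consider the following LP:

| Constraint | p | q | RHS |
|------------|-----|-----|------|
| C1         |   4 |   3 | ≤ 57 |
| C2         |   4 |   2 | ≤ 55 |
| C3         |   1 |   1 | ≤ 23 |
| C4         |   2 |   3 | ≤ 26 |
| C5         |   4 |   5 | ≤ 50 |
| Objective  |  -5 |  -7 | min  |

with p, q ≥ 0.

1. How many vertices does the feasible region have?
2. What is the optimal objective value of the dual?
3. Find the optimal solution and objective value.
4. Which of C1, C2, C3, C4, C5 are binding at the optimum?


1. 4
2. -64
3. p = 10, q = 2, z = -64
4. C4, C5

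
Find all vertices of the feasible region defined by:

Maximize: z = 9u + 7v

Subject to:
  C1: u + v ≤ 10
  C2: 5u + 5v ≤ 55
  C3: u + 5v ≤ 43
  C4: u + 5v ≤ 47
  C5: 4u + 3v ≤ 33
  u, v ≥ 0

(0, 0), (8.25, 0), (3, 7), (1.75, 8.25), (0, 8.6)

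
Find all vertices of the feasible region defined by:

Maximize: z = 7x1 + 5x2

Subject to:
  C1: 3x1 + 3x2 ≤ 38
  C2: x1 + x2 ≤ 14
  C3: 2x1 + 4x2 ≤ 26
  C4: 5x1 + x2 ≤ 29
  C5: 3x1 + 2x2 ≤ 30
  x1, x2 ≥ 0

(0, 0), (5.8, 0), (5, 4), (0, 6.5)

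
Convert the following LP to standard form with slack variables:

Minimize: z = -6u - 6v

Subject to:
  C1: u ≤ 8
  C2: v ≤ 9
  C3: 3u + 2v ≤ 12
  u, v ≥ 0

min z = -6u - 6v

s.t.
  u + s1 = 8
  v + s2 = 9
  3u + 2v + s3 = 12
  u, v, s1, s2, s3 ≥ 0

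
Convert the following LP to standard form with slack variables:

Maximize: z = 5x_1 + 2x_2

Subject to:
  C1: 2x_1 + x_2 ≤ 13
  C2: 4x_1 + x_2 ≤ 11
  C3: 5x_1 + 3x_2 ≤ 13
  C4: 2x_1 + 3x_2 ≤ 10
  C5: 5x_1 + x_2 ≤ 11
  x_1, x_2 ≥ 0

max z = 5x_1 + 2x_2

s.t.
  2x_1 + x_2 + s1 = 13
  4x_1 + x_2 + s2 = 11
  5x_1 + 3x_2 + s3 = 13
  2x_1 + 3x_2 + s4 = 10
  5x_1 + x_2 + s5 = 11
  x_1, x_2, s1, s2, s3, s4, s5 ≥ 0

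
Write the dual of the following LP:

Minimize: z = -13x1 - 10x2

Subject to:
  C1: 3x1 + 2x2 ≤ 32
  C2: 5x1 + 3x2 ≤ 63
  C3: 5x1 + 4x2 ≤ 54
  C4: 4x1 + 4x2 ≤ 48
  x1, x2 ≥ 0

Primal min cᵀx s.t. Ax ≤ b, x ≥ 0  →  Dual max −bᵀy s.t. Aᵀy ≥ −c, y ≥ 0.

Maximize: z = -32y1 - 63y2 - 54y3 - 48y4

Subject to:
  3y1 + 5y2 + 5y3 + 4y4 ≥ 13
  2y1 + 3y2 + 4y3 + 4y4 ≥ 10
  y1, y2, y3, y4 ≥ 0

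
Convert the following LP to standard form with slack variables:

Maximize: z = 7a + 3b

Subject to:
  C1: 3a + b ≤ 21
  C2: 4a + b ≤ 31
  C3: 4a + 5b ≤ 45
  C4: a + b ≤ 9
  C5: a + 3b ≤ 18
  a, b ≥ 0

max z = 7a + 3b

s.t.
  3a + b + s1 = 21
  4a + b + s2 = 31
  4a + 5b + s3 = 45
  a + b + s4 = 9
  a + 3b + s5 = 18
  a, b, s1, s2, s3, s4, s5 ≥ 0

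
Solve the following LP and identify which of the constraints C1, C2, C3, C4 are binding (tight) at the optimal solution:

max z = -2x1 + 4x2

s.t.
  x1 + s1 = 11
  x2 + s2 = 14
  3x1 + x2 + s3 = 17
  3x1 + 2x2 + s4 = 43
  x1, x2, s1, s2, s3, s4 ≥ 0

At x1 = 0, x2 = 14, compute slack b - a·x for each constraint:
  C1: 11 − 0 = 11  (slack)
  C2: 14 − 14 = 0  (binding)
  C3: 17 − 14 = 3  (slack)
  C4: 43 − 28 = 15  (slack)

Optimal: x1 = 0, x2 = 14
Binding: C2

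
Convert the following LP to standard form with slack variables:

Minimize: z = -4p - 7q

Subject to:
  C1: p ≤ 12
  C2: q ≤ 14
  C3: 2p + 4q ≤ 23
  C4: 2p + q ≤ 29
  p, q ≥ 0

min z = -4p - 7q

s.t.
  p + s1 = 12
  q + s2 = 14
  2p + 4q + s3 = 23
  2p + q + s4 = 29
  p, q, s1, s2, s3, s4 ≥ 0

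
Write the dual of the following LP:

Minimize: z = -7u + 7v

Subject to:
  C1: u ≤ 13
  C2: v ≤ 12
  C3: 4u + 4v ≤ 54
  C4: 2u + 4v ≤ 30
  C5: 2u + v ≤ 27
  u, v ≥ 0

Primal min cᵀx s.t. Ax ≤ b, x ≥ 0  →  Dual max −bᵀy s.t. Aᵀy ≥ −c, y ≥ 0.

Maximize: z = -13y1 - 12y2 - 54y3 - 30y4 - 27y5

Subject to:
  y1 + 4y3 + 2y4 + 2y5 ≥ 7
  y2 + 4y3 + 4y4 + y5 ≥ -7
  y1, y2, y3, y4, y5 ≥ 0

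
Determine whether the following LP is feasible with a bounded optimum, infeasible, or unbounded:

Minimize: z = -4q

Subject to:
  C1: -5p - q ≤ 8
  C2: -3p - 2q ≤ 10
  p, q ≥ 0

Unbounded (objective can decrease without bound)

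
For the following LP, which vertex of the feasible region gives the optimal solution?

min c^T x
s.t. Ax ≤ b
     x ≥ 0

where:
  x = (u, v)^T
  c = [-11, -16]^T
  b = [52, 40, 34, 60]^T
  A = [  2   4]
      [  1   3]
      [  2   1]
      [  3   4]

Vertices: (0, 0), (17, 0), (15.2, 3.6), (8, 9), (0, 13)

Evaluate the objective at each vertex of the feasible region:
  z(0, 0) = 0
  z(17, 0) = -187
  z(15.2, 3.6) = -224.8
  z(8, 9) = -232  ←
  z(0, 13) = -208
The minimum is at u = 8, v = 9.

(8, 9)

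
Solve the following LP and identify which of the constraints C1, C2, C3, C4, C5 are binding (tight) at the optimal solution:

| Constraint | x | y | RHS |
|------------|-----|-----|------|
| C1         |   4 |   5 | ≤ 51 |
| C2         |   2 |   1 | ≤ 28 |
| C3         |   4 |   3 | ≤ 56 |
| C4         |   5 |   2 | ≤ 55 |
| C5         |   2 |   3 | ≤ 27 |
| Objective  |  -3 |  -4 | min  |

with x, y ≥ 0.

At x = 9, y = 3, compute slack b - a·x for each constraint:
  C1: 51 − 51 = 0  (binding)
  C2: 28 − 21 = 7  (slack)
  C3: 56 − 45 = 11  (slack)
  C4: 55 − 51 = 4  (slack)
  C5: 27 − 27 = 0  (binding)

Optimal: x = 9, y = 3
Binding: C1, C5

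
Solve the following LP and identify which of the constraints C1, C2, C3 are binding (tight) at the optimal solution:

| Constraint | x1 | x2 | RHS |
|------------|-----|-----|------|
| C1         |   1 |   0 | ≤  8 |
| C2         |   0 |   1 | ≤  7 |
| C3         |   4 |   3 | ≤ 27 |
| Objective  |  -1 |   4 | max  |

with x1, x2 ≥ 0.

At x1 = 0, x2 = 7, compute slack b - a·x for each constraint:
  C1: 8 − 0 = 8  (slack)
  C2: 7 − 7 = 0  (binding)
  C3: 27 − 21 = 6  (slack)

Optimal: x1 = 0, x2 = 7
Binding: C2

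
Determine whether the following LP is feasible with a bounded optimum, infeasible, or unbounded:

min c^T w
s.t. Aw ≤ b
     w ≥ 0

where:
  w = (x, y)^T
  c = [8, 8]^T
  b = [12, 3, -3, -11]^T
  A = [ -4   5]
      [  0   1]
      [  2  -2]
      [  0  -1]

Infeasible (no feasible solution exists)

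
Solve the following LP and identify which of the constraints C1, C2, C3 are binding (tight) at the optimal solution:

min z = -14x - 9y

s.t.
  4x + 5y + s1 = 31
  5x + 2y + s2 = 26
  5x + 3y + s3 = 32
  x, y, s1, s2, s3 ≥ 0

At x = 4, y = 3, compute slack b - a·x for each constraint:
  C1: 31 − 31 = 0  (binding)
  C2: 26 − 26 = 0  (binding)
  C3: 32 − 29 = 3  (slack)

Optimal: x = 4, y = 3
Binding: C1, C2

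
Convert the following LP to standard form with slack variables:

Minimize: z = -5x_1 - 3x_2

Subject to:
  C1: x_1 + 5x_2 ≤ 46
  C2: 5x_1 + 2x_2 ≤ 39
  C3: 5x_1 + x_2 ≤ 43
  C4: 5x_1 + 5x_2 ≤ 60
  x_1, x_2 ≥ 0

min z = -5x_1 - 3x_2

s.t.
  x_1 + 5x_2 + s1 = 46
  5x_1 + 2x_2 + s2 = 39
  5x_1 + x_2 + s3 = 43
  5x_1 + 5x_2 + s4 = 60
  x_1, x_2, s1, s2, s3, s4 ≥ 0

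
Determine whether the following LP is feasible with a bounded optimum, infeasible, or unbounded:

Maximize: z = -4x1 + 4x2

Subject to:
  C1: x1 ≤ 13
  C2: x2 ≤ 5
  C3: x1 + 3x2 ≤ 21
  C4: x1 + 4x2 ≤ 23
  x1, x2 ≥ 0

Feasible with a bounded optimal solution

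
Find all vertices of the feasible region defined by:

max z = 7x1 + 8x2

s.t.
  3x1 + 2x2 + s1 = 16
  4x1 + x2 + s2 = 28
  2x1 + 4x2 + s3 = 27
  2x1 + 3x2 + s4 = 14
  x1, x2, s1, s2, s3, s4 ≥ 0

(0, 0), (5.333, 0), (4, 2), (0, 4.667)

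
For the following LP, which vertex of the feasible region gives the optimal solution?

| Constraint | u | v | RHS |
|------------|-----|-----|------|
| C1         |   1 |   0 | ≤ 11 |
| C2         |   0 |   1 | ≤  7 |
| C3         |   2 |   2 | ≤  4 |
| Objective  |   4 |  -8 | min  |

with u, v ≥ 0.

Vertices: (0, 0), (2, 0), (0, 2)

Evaluate the objective at each vertex of the feasible region:
  z(0, 0) = 0
  z(2, 0) = 8
  z(0, 2) = -16  ←
The minimum is at u = 0, v = 2.

(0, 2)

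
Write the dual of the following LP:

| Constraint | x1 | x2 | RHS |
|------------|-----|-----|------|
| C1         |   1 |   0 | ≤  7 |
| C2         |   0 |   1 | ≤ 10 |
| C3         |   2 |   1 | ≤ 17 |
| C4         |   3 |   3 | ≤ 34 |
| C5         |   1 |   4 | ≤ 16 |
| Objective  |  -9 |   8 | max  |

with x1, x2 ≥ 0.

Primal max cᵀx s.t. Ax ≤ b, x ≥ 0  →  Dual min bᵀy s.t. Aᵀy ≥ c, y ≥ 0.

Minimize: z = 7y1 + 10y2 + 17y3 + 34y4 + 16y5

Subject to:
  y1 + 2y3 + 3y4 + y5 ≥ -9
  y2 + y3 + 3y4 + 4y5 ≥ 8
  y1, y2, y3, y4, y5 ≥ 0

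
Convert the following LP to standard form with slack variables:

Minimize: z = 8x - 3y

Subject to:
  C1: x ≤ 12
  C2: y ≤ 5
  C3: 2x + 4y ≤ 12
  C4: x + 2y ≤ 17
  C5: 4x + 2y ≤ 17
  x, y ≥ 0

min z = 8x - 3y

s.t.
  x + s1 = 12
  y + s2 = 5
  2x + 4y + s3 = 12
  x + 2y + s4 = 17
  4x + 2y + s5 = 17
  x, y, s1, s2, s3, s4, s5 ≥ 0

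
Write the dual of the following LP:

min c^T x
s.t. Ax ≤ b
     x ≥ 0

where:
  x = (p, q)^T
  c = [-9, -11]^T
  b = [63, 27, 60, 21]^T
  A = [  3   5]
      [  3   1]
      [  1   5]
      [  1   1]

Primal min cᵀx s.t. Ax ≤ b, x ≥ 0  →  Dual max −bᵀy s.t. Aᵀy ≥ −c, y ≥ 0.

Maximize: z = -63y1 - 27y2 - 60y3 - 21y4

Subject to:
  3y1 + 3y2 + y3 + y4 ≥ 9
  5y1 + y2 + 5y3 + y4 ≥ 11
  y1, y2, y3, y4 ≥ 0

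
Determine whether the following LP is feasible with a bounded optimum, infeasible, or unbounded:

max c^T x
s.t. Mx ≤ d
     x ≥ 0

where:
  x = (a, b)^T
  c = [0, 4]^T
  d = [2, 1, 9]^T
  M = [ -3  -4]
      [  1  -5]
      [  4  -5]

Unbounded (objective can increase without bound)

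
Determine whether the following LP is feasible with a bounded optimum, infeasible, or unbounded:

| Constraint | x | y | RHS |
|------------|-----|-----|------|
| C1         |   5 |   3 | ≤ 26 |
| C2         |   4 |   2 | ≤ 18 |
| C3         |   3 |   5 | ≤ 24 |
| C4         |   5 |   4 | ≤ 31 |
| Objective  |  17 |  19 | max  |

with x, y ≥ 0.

Feasible with a bounded optimal solution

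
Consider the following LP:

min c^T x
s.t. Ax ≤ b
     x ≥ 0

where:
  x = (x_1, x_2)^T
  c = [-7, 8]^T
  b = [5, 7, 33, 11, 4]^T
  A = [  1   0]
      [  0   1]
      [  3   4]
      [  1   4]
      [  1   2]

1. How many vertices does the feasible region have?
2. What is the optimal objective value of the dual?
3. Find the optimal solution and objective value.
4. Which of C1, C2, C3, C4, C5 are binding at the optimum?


1. 3
2. -28
3. x_1 = 4, x_2 = 0, z = -28
4. C5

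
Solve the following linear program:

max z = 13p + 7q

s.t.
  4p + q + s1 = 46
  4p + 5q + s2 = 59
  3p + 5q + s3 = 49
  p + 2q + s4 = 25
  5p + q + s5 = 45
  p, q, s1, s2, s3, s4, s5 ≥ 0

Evaluate the objective at each vertex of the feasible region:
  z(0, 0) = 0
  z(9, 0) = 117
  z(8, 5) = 139  ←
  z(0, 9.8) = 68.6
The maximum is at p = 8, q = 5.

p = 8, q = 5, z = 139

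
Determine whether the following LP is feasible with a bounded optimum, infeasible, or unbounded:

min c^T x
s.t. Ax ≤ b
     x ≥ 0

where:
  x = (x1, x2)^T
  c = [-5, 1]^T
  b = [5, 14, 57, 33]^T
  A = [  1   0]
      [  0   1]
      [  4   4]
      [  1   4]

Feasible with a bounded optimal solution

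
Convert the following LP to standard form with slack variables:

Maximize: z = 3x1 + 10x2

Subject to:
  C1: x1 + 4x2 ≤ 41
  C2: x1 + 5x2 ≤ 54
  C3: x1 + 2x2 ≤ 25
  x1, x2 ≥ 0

max z = 3x1 + 10x2

s.t.
  x1 + 4x2 + s1 = 41
  x1 + 5x2 + s2 = 54
  x1 + 2x2 + s3 = 25
  x1, x2, s1, s2, s3 ≥ 0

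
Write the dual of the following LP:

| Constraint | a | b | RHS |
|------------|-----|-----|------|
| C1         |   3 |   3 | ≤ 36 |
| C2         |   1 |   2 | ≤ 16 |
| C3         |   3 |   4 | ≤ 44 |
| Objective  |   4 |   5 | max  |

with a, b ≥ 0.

Primal max cᵀx s.t. Ax ≤ b, x ≥ 0  →  Dual min bᵀy s.t. Aᵀy ≥ c, y ≥ 0.

Minimize: z = 36y1 + 16y2 + 44y3

Subject to:
  3y1 + y2 + 3y3 ≥ 4
  3y1 + 2y2 + 4y3 ≥ 5
  y1, y2, y3 ≥ 0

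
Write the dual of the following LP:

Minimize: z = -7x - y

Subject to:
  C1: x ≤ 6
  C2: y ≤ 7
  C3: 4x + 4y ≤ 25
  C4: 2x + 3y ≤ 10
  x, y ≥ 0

Primal min cᵀx s.t. Ax ≤ b, x ≥ 0  →  Dual max −bᵀy s.t. Aᵀy ≥ −c, y ≥ 0.

Maximize: z = -6y1 - 7y2 - 25y3 - 10y4

Subject to:
  y1 + 4y3 + 2y4 ≥ 7
  y2 + 4y3 + 3y4 ≥ 1
  y1, y2, y3, y4 ≥ 0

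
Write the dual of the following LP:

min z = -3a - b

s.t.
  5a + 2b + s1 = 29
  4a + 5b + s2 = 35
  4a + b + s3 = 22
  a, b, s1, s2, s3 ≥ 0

Primal min cᵀx s.t. Ax ≤ b, x ≥ 0  →  Dual max −bᵀy s.t. Aᵀy ≥ −c, y ≥ 0.

Maximize: z = -29y1 - 35y2 - 22y3

Subject to:
  5y1 + 4y2 + 4y3 ≥ 3
  2y1 + 5y2 + y3 ≥ 1
  y1, y2, y3 ≥ 0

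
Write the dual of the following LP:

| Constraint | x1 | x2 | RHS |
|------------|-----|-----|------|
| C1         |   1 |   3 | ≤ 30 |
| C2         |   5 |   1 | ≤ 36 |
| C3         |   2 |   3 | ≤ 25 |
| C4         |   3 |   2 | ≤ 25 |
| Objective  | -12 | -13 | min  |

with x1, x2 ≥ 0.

Primal min cᵀx s.t. Ax ≤ b, x ≥ 0  →  Dual max −bᵀy s.t. Aᵀy ≥ −c, y ≥ 0.

Maximize: z = -30y1 - 36y2 - 25y3 - 25y4

Subject to:
  y1 + 5y2 + 2y3 + 3y4 ≥ 12
  3y1 + y2 + 3y3 + 2y4 ≥ 13
  y1, y2, y3, y4 ≥ 0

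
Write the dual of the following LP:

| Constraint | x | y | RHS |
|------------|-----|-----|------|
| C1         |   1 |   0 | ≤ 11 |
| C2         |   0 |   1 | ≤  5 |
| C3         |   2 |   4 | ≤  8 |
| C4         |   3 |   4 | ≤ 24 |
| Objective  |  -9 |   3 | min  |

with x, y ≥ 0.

Primal min cᵀx s.t. Ax ≤ b, x ≥ 0  →  Dual max −bᵀy s.t. Aᵀy ≥ −c, y ≥ 0.

Maximize: z = -11y1 - 5y2 - 8y3 - 24y4

Subject to:
  y1 + 2y3 + 3y4 ≥ 9
  y2 + 4y3 + 4y4 ≥ -3
  y1, y2, y3, y4 ≥ 0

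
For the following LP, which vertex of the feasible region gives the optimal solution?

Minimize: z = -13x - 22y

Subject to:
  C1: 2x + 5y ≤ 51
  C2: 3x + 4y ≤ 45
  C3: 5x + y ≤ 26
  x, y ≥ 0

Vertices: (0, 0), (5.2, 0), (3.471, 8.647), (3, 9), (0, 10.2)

Evaluate the objective at each vertex of the feasible region:
  z(0, 0) = 0
  z(5.2, 0) = -67.6
  z(3.471, 8.647) = -235.4
  z(3, 9) = -237  ←
  z(0, 10.2) = -224.4
The minimum is at x = 3, y = 9.

(3, 9)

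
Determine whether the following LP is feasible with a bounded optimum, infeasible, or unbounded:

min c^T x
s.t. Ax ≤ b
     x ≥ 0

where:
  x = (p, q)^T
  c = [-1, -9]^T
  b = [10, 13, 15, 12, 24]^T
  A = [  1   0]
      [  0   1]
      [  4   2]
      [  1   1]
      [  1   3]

Feasible with a bounded optimal solution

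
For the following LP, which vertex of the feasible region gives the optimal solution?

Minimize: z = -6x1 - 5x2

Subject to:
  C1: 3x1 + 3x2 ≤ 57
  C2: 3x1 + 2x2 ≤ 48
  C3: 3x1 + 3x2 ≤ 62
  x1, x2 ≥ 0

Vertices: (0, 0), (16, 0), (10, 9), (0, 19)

Evaluate the objective at each vertex of the feasible region:
  z(0, 0) = 0
  z(16, 0) = -96
  z(10, 9) = -105  ←
  z(0, 19) = -95
The minimum is at x1 = 10, x2 = 9.

(10, 9)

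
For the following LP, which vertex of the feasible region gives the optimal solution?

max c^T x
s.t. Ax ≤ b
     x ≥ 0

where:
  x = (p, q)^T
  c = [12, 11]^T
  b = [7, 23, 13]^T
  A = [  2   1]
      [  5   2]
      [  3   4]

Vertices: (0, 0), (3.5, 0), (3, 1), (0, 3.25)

Evaluate the objective at each vertex of the feasible region:
  z(0, 0) = 0
  z(3.5, 0) = 42
  z(3, 1) = 47  ←
  z(0, 3.25) = 35.75
The maximum is at p = 3, q = 1.

(3, 1)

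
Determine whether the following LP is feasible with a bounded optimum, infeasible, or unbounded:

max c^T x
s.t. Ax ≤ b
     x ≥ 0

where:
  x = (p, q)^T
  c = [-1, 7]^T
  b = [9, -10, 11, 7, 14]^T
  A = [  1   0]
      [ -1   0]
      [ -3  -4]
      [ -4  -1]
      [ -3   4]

Infeasible (no feasible solution exists)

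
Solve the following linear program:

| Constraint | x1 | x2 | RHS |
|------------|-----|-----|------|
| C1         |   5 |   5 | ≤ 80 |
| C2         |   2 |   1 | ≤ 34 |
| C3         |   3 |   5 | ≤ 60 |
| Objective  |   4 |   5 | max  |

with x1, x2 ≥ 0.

Evaluate the objective at each vertex of the feasible region:
  z(0, 0) = 0
  z(16, 0) = 64
  z(10, 6) = 70  ←
  z(0, 12) = 60
The maximum is at x1 = 10, x2 = 6.

x1 = 10, x2 = 6, z = 70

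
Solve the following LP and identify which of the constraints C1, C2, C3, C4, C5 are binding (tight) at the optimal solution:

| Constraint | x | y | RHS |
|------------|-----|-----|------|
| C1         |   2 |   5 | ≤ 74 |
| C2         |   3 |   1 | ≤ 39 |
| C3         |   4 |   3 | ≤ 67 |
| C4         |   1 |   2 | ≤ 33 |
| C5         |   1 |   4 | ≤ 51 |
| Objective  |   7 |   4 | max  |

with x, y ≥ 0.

At x = 10, y = 9, compute slack b - a·x for each constraint:
  C1: 74 − 65 = 9  (slack)
  C2: 39 − 39 = 0  (binding)
  C3: 67 − 67 = 0  (binding)
  C4: 33 − 28 = 5  (slack)
  C5: 51 − 46 = 5  (slack)

Optimal: x = 10, y = 9
Binding: C2, C3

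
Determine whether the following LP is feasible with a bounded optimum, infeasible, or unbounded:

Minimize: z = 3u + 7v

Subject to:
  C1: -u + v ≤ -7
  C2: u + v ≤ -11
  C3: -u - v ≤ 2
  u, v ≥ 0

Infeasible (no feasible solution exists)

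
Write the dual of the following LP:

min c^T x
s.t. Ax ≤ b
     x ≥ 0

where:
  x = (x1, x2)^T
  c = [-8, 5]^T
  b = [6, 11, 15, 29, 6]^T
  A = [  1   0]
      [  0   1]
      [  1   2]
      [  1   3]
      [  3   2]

Primal min cᵀx s.t. Ax ≤ b, x ≥ 0  →  Dual max −bᵀy s.t. Aᵀy ≥ −c, y ≥ 0.

Maximize: z = -6y1 - 11y2 - 15y3 - 29y4 - 6y5

Subject to:
  y1 + y3 + y4 + 3y5 ≥ 8
  y2 + 2y3 + 3y4 + 2y5 ≥ -5
  y1, y2, y3, y4, y5 ≥ 0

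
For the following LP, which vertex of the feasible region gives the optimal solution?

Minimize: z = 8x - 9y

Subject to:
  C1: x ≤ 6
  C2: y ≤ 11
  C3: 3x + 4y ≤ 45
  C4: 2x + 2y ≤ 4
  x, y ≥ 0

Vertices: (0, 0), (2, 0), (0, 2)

Evaluate the objective at each vertex of the feasible region:
  z(0, 0) = 0
  z(2, 0) = 16
  z(0, 2) = -18  ←
The minimum is at x = 0, y = 2.

(0, 2)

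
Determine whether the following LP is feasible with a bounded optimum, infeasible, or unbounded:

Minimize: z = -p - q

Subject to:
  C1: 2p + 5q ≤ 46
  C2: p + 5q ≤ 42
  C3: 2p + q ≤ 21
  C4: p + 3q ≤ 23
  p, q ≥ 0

Feasible with a bounded optimal solution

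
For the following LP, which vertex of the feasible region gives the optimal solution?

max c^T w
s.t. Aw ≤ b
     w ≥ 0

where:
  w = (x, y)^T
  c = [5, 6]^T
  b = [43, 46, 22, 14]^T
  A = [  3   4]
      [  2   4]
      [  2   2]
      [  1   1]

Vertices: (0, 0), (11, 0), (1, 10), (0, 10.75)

Evaluate the objective at each vertex of the feasible region:
  z(0, 0) = 0
  z(11, 0) = 55
  z(1, 10) = 65  ←
  z(0, 10.75) = 64.5
The maximum is at x = 1, y = 10.

(1, 10)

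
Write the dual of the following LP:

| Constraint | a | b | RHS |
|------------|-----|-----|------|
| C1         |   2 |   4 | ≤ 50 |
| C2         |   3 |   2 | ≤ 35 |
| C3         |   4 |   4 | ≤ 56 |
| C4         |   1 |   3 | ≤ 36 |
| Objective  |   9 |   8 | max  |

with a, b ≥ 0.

Primal max cᵀx s.t. Ax ≤ b, x ≥ 0  →  Dual min bᵀy s.t. Aᵀy ≥ c, y ≥ 0.

Minimize: z = 50y1 + 35y2 + 56y3 + 36y4

Subject to:
  2y1 + 3y2 + 4y3 + y4 ≥ 9
  4y1 + 2y2 + 4y3 + 3y4 ≥ 8
  y1, y2, y3, y4 ≥ 0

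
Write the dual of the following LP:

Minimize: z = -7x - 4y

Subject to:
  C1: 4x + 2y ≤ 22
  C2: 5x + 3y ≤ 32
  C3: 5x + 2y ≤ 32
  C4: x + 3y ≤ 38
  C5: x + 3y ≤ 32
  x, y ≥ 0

Primal min cᵀx s.t. Ax ≤ b, x ≥ 0  →  Dual max −bᵀy s.t. Aᵀy ≥ −c, y ≥ 0.

Maximize: z = -22y1 - 32y2 - 32y3 - 38y4 - 32y5

Subject to:
  4y1 + 5y2 + 5y3 + y4 + y5 ≥ 7
  2y1 + 3y2 + 2y3 + 3y4 + 3y5 ≥ 4
  y1, y2, y3, y4, y5 ≥ 0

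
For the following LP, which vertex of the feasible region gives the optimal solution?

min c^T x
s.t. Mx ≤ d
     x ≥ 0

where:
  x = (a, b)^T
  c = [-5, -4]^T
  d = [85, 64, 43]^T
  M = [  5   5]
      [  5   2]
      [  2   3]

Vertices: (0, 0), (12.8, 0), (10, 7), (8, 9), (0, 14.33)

Evaluate the objective at each vertex of the feasible region:
  z(0, 0) = 0
  z(12.8, 0) = -64
  z(10, 7) = -78  ←
  z(8, 9) = -76
  z(0, 14.33) = -57.33
The minimum is at a = 10, b = 7.

(10, 7)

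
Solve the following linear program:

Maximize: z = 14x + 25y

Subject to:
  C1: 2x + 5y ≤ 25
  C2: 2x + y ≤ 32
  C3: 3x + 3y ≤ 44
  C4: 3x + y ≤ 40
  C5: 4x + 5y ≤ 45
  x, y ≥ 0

Evaluate the objective at each vertex of the feasible region:
  z(0, 0) = 0
  z(11.25, 0) = 157.5
  z(10, 1) = 165  ←
  z(0, 5) = 125
The maximum is at x = 10, y = 1.

x = 10, y = 1, z = 165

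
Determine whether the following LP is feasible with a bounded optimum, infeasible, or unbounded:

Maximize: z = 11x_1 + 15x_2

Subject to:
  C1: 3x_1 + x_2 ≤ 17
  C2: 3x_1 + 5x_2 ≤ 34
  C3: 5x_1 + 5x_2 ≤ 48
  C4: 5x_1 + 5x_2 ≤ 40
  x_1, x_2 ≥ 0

Feasible with a bounded optimal solution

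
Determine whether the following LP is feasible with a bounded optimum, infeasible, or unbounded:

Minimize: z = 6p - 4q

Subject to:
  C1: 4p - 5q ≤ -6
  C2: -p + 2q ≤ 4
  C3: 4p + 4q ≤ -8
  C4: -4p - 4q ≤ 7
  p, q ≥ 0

Infeasible (no feasible solution exists)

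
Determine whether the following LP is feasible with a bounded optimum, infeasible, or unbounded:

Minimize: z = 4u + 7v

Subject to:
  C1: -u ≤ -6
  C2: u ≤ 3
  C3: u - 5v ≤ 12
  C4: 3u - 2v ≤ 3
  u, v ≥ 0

Infeasible (no feasible solution exists)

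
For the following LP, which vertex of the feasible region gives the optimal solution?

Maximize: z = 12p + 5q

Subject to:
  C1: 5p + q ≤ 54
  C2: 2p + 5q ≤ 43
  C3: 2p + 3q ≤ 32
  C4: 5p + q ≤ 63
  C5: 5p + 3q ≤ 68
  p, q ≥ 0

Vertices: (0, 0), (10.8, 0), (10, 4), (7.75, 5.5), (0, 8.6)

Evaluate the objective at each vertex of the feasible region:
  z(0, 0) = 0
  z(10.8, 0) = 129.6
  z(10, 4) = 140  ←
  z(7.75, 5.5) = 120.5
  z(0, 8.6) = 43
The maximum is at p = 10, q = 4.

(10, 4)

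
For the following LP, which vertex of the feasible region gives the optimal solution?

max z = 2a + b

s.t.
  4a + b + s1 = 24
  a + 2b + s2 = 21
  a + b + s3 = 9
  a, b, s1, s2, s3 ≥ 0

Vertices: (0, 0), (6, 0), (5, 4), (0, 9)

Evaluate the objective at each vertex of the feasible region:
  z(0, 0) = 0
  z(6, 0) = 12
  z(5, 4) = 14  ←
  z(0, 9) = 9
The maximum is at a = 5, b = 4.

(5, 4)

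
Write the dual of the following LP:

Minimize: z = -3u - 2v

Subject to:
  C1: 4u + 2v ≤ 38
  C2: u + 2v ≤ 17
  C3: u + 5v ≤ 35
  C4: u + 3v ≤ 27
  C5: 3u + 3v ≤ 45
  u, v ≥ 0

Primal min cᵀx s.t. Ax ≤ b, x ≥ 0  →  Dual max −bᵀy s.t. Aᵀy ≥ −c, y ≥ 0.

Maximize: z = -38y1 - 17y2 - 35y3 - 27y4 - 45y5

Subject to:
  4y1 + y2 + y3 + y4 + 3y5 ≥ 3
  2y1 + 2y2 + 5y3 + 3y4 + 3y5 ≥ 2
  y1, y2, y3, y4, y5 ≥ 0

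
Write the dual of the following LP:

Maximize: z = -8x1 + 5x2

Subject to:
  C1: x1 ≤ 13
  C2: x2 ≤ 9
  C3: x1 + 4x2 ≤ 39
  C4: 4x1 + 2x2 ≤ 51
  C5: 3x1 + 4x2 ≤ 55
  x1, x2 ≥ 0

Primal max cᵀx s.t. Ax ≤ b, x ≥ 0  →  Dual min bᵀy s.t. Aᵀy ≥ c, y ≥ 0.

Minimize: z = 13y1 + 9y2 + 39y3 + 51y4 + 55y5

Subject to:
  y1 + y3 + 4y4 + 3y5 ≥ -8
  y2 + 4y3 + 2y4 + 4y5 ≥ 5
  y1, y2, y3, y4, y5 ≥ 0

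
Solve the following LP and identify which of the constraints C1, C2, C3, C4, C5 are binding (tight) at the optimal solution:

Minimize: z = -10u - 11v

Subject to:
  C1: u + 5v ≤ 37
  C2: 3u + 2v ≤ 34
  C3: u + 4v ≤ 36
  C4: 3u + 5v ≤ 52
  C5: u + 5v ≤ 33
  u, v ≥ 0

At u = 8, v = 5, compute slack b - a·x for each constraint:
  C1: 37 − 33 = 4  (slack)
  C2: 34 − 34 = 0  (binding)
  C3: 36 − 28 = 8  (slack)
  C4: 52 − 49 = 3  (slack)
  C5: 33 − 33 = 0  (binding)

Optimal: u = 8, v = 5
Binding: C2, C5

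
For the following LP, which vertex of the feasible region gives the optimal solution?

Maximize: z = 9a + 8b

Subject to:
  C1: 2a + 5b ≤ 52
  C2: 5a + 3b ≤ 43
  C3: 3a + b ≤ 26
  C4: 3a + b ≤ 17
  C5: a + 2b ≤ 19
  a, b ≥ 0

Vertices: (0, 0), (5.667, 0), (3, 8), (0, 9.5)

Evaluate the objective at each vertex of the feasible region:
  z(0, 0) = 0
  z(5.667, 0) = 51
  z(3, 8) = 91  ←
  z(0, 9.5) = 76
The maximum is at a = 3, b = 8.

(3, 8)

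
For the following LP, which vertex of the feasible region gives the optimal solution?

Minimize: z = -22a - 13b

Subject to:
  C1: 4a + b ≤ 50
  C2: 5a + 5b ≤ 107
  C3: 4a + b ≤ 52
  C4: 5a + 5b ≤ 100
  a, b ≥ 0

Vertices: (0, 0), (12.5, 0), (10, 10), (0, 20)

Evaluate the objective at each vertex of the feasible region:
  z(0, 0) = 0
  z(12.5, 0) = -275
  z(10, 10) = -350  ←
  z(0, 20) = -260
The minimum is at a = 10, b = 10.

(10, 10)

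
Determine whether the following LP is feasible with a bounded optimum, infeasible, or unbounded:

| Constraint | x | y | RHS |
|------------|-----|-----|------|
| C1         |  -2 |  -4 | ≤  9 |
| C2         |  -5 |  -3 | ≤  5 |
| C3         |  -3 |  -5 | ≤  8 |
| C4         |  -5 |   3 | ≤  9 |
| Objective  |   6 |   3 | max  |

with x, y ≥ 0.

Unbounded (objective can increase without bound)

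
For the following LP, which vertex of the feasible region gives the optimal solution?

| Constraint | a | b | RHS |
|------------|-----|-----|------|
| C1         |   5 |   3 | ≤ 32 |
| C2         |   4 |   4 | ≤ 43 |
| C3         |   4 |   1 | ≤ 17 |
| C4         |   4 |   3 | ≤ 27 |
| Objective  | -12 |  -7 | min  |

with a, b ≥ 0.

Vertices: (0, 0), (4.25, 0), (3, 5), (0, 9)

Evaluate the objective at each vertex of the feasible region:
  z(0, 0) = 0
  z(4.25, 0) = -51
  z(3, 5) = -71  ←
  z(0, 9) = -63
The minimum is at a = 3, b = 5.

(3, 5)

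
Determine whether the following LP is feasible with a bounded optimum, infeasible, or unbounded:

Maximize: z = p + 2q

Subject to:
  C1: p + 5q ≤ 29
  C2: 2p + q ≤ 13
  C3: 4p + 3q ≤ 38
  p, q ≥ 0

Feasible with a bounded optimal solution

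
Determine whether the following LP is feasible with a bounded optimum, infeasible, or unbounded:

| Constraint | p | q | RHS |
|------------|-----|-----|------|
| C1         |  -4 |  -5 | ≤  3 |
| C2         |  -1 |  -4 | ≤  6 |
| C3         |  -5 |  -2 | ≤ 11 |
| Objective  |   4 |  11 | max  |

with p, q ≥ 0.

Unbounded (objective can increase without bound)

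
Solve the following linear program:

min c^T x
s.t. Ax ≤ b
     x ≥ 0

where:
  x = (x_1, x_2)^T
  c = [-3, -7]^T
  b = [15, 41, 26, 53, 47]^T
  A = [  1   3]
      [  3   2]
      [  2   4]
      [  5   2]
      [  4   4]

Evaluate the objective at each vertex of the feasible region:
  z(0, 0) = 0
  z(10.6, 0) = -31.8
  z(10, 1.5) = -40.5
  z(9, 2) = -41  ←
  z(0, 5) = -35
The minimum is at x_1 = 9, x_2 = 2.

x_1 = 9, x_2 = 2, z = -41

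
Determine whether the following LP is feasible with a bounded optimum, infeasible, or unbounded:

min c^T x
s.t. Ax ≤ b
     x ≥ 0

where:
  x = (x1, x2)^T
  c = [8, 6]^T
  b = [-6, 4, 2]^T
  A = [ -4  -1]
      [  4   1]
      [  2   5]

Infeasible (no feasible solution exists)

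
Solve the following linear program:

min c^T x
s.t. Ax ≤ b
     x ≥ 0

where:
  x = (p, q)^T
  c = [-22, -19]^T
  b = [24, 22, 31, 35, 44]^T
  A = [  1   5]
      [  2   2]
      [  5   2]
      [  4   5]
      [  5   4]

Evaluate the objective at each vertex of the feasible region:
  z(0, 0) = 0
  z(6.2, 0) = -136.4
  z(5, 3) = -167  ←
  z(3.667, 4.067) = -157.9
  z(0, 4.8) = -91.2
The minimum is at p = 5, q = 3.

p = 5, q = 3, z = -167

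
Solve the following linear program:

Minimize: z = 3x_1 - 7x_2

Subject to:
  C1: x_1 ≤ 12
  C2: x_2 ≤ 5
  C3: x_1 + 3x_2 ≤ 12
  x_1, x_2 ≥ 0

Evaluate the objective at each vertex of the feasible region:
  z(0, 0) = 0
  z(12, 0) = 36
  z(0, 4) = -28  ←
The minimum is at x_1 = 0, x_2 = 4.

x_1 = 0, x_2 = 4, z = -28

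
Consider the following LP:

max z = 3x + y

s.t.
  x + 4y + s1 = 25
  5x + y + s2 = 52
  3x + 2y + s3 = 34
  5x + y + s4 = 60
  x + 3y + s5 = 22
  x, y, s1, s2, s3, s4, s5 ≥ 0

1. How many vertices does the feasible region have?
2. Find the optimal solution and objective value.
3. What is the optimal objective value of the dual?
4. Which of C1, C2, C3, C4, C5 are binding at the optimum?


1. 5
2. x = 10, y = 2, z = 32
3. 32
4. C2, C3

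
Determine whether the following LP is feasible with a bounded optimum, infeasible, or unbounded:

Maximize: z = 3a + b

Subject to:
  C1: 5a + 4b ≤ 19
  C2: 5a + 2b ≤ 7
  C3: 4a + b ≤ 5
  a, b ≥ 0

Feasible with a bounded optimal solution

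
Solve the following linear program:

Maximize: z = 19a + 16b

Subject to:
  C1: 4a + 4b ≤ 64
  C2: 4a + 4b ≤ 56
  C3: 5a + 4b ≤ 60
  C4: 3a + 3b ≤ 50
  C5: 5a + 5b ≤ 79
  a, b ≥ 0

Evaluate the objective at each vertex of the feasible region:
  z(0, 0) = 0
  z(12, 0) = 228
  z(4, 10) = 236  ←
  z(0, 14) = 224
The maximum is at a = 4, b = 10.

a = 4, b = 10, z = 236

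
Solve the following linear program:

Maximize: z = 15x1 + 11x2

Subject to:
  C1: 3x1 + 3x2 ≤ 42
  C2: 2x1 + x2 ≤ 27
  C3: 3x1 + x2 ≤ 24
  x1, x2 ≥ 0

Evaluate the objective at each vertex of the feasible region:
  z(0, 0) = 0
  z(8, 0) = 120
  z(5, 9) = 174  ←
  z(0, 14) = 154
The maximum is at x1 = 5, x2 = 9.

x1 = 5, x2 = 9, z = 174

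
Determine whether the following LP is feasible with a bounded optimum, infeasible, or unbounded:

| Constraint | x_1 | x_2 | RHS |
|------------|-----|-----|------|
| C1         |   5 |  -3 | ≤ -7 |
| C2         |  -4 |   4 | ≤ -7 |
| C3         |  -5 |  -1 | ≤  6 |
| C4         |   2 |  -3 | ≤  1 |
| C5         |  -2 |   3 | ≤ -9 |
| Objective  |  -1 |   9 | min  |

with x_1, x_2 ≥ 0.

Infeasible (no feasible solution exists)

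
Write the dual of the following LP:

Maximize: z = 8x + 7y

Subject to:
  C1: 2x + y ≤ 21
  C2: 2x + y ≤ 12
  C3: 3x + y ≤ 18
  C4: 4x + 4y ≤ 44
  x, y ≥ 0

Primal max cᵀx s.t. Ax ≤ b, x ≥ 0  →  Dual min bᵀy s.t. Aᵀy ≥ c, y ≥ 0.

Minimize: z = 21y1 + 12y2 + 18y3 + 44y4

Subject to:
  2y1 + 2y2 + 3y3 + 4y4 ≥ 8
  y1 + y2 + y3 + 4y4 ≥ 7
  y1, y2, y3, y4 ≥ 0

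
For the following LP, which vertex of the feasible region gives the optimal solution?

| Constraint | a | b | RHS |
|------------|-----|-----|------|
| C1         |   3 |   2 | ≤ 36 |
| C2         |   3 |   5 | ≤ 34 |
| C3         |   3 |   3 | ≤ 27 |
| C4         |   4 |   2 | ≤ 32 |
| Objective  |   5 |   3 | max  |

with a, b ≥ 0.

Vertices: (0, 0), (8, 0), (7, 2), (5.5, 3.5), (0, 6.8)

Evaluate the objective at each vertex of the feasible region:
  z(0, 0) = 0
  z(8, 0) = 40
  z(7, 2) = 41  ←
  z(5.5, 3.5) = 38
  z(0, 6.8) = 20.4
The maximum is at a = 7, b = 2.

(7, 2)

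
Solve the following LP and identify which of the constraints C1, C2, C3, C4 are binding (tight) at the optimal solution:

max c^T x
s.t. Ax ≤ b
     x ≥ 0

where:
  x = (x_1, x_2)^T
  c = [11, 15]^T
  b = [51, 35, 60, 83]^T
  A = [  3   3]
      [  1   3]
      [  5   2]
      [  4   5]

At x_1 = 8, x_2 = 9, compute slack b - a·x for each constraint:
  C1: 51 − 51 = 0  (binding)
  C2: 35 − 35 = 0  (binding)
  C3: 60 − 58 = 2  (slack)
  C4: 83 − 77 = 6  (slack)

Optimal: x_1 = 8, x_2 = 9
Binding: C1, C2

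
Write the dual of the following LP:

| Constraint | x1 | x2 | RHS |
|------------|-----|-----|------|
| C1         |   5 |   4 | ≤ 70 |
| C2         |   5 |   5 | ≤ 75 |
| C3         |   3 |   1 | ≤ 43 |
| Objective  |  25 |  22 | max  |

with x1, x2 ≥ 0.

Primal max cᵀx s.t. Ax ≤ b, x ≥ 0  →  Dual min bᵀy s.t. Aᵀy ≥ c, y ≥ 0.

Minimize: z = 70y1 + 75y2 + 43y3

Subject to:
  5y1 + 5y2 + 3y3 ≥ 25
  4y1 + 5y2 + y3 ≥ 22
  y1, y2, y3 ≥ 0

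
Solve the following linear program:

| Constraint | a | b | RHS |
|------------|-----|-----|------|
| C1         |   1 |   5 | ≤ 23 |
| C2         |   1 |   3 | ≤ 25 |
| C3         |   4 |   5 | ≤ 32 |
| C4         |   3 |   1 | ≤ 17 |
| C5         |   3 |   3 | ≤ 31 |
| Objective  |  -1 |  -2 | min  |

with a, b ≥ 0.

Evaluate the objective at each vertex of the feasible region:
  z(0, 0) = 0
  z(5.667, 0) = -5.667
  z(4.818, 2.545) = -9.909
  z(3, 4) = -11  ←
  z(0, 4.6) = -9.2
The minimum is at a = 3, b = 4.

a = 3, b = 4, z = -11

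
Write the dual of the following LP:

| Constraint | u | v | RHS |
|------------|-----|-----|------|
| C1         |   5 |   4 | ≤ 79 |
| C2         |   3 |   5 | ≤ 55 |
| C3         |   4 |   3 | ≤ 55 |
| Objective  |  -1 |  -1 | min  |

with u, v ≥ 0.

Primal min cᵀx s.t. Ax ≤ b, x ≥ 0  →  Dual max −bᵀy s.t. Aᵀy ≥ −c, y ≥ 0.

Maximize: z = -79y1 - 55y2 - 55y3

Subject to:
  5y1 + 3y2 + 4y3 ≥ 1
  4y1 + 5y2 + 3y3 ≥ 1
  y1, y2, y3 ≥ 0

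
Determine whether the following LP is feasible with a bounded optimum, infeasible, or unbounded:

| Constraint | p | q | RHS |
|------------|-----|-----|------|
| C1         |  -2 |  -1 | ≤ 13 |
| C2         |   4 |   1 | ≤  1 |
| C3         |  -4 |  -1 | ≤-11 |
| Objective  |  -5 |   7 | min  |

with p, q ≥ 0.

Infeasible (no feasible solution exists)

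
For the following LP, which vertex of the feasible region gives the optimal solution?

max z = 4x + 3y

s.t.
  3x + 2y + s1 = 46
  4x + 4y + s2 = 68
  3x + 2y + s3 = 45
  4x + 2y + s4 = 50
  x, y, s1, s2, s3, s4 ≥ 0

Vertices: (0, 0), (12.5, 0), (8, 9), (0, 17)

Evaluate the objective at each vertex of the feasible region:
  z(0, 0) = 0
  z(12.5, 0) = 50
  z(8, 9) = 59  ←
  z(0, 17) = 51
The maximum is at x = 8, y = 9.

(8, 9)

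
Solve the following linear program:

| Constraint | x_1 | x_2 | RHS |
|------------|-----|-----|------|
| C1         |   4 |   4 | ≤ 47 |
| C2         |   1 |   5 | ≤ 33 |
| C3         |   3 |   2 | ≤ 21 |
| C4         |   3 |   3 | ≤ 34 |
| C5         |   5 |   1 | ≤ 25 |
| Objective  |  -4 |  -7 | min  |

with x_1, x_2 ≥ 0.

Evaluate the objective at each vertex of the feasible region:
  z(0, 0) = 0
  z(5, 0) = -20
  z(4.143, 4.286) = -46.57
  z(3, 6) = -54  ←
  z(0, 6.6) = -46.2
The minimum is at x_1 = 3, x_2 = 6.

x_1 = 3, x_2 = 6, z = -54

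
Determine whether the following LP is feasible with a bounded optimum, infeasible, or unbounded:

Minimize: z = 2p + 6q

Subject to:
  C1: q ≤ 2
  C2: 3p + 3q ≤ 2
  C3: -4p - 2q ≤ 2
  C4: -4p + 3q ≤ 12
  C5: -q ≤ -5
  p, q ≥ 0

Infeasible (no feasible solution exists)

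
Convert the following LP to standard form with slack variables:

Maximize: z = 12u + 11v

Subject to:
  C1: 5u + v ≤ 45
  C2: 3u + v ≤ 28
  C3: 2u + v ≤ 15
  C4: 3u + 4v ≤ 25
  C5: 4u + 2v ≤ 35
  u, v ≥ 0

max z = 12u + 11v

s.t.
  5u + v + s1 = 45
  3u + v + s2 = 28
  2u + v + s3 = 15
  3u + 4v + s4 = 25
  4u + 2v + s5 = 35
  u, v, s1, s2, s3, s4, s5 ≥ 0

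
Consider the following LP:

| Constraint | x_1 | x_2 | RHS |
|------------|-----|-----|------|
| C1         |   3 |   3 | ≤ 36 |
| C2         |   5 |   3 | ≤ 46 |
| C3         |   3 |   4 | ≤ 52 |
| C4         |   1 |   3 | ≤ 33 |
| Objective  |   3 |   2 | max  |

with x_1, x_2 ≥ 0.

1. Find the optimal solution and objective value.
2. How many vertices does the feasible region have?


1. x_1 = 5, x_2 = 7, z = 29
2. 5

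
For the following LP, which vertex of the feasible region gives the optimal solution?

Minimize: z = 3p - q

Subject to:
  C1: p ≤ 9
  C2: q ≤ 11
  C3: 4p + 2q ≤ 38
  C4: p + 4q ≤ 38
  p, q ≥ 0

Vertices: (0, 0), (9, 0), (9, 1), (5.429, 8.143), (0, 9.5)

Evaluate the objective at each vertex of the feasible region:
  z(0, 0) = 0
  z(9, 0) = 27
  z(9, 1) = 26
  z(5.429, 8.143) = 8.143
  z(0, 9.5) = -9.5  ←
The minimum is at p = 0, q = 9.5.

(0, 9.5)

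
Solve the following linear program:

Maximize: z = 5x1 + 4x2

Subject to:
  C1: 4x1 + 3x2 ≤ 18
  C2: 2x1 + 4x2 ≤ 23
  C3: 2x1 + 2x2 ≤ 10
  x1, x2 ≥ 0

Evaluate the objective at each vertex of the feasible region:
  z(0, 0) = 0
  z(4.5, 0) = 22.5
  z(3, 2) = 23  ←
  z(0, 5) = 20
The maximum is at x1 = 3, x2 = 2.

x1 = 3, x2 = 2, z = 23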